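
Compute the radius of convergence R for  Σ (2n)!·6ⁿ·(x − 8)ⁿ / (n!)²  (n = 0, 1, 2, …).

Apply the ratio test: |a_{n+1}| / |a_n| = (2n+1)·(2n+2)/(n+1)² · 6, which tends to 24 as n → ∞.
Thus R = 1/(24) = 1/24.

R = 1/24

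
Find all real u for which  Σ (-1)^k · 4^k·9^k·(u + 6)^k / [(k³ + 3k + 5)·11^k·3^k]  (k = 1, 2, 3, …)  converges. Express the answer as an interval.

Ratio test: |a_{k+1}/a_k| = [(k³ + 3k + 5)/((k+1)³ + 3(k+1) + 5)] · 4·9/(11·3) → 12/11 as k → ∞.
Thus R = 1/(12/11) = 11/12.
Endpoint u = -61/12: the terms are on the order of 1/k³, so the series converges absolutely by comparison with the p-series (p = 3 > 1).
Endpoint u = -83/12: the terms are on the order of 1/k³, so the series converges absolutely by comparison with the p-series (p = 3 > 1).

[-83/12, -61/12]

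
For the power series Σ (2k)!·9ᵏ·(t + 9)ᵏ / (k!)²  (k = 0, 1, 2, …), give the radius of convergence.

R = 1/36

Ratio test: |a_{k+1}/a_k| = (2k+1)·(2k+2)/(k+1)² · 9 → 36 as k → ∞.
Hence the series converges for |t + 9| < 1/(36) = 1/36, so the radius of convergence is 1/36.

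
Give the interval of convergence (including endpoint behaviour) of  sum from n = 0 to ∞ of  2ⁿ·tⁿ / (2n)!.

(−∞, ∞)

By the ratio test, |a_{n+1}/a_n| = 2 · 1/[(2n+1)·(2n+2)] → 0.
The ratio tends to 0 regardless of t, hence R = ∞.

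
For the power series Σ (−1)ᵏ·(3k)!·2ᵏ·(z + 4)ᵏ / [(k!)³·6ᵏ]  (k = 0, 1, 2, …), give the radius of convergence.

Apply the ratio test: |a_{k+1}| / |a_k| = (3k+1)·(3k+2)·(3k+3)/(k+1)³ · 2/6, which tends to 9 as k → ∞.
Hence the series converges for |z + 4| < 1/(9) = 1/9, so the radius of convergence is 1/9.

R = 1/9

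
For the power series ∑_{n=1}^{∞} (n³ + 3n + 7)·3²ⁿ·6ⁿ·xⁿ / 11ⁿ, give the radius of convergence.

Ratio test: |a_{n+1}/a_n| = [((n+1)³ + 3(n+1) + 7)/(n³ + 3n + 7)] · 9·6/11 → 54/11 as n → ∞.
Convergence for |x| · 54/11 < 1, i.e. |x| < 11/54. So R = 11/54.

R = 11/54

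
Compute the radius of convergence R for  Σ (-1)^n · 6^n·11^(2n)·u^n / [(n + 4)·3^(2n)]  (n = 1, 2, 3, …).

R = 3/242

By the ratio test, |a_{n+1}/a_n| = [(n + 4)/((n+1) + 4)] · 6·121/9 → 242/3.
Convergence for |u| · 242/3 < 1, i.e. |u| < 3/242. So R = 3/242.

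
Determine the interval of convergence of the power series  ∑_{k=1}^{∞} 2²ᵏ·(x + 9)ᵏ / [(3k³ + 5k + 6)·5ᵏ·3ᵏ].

[-51/4, -21/4]

The ratio of consecutive coefficients is [(3k³ + 5k + 6)/(3(k+1)³ + 5(k+1) + 6)] · 4/(5·3) → 4/15.
Thus R = 1/(4/15) = 15/4.
At x = -21/4: the series is dominated by a constant times Σ 1/k³, which converges (p = 3 > 1).
Check x = -51/4: the series is dominated by a constant times Σ 1/k³, which converges (p = 3 > 1).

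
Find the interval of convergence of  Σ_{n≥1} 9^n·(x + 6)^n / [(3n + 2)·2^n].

By the ratio test, |a_{n+1}/a_n| = [(3n + 2)/(3(n+1) + 2)] · 9/2 → 9/2.
Thus R = 1/(9/2) = 2/9.
When x = -52/9, comparison with the harmonic series Σ 1/n shows the series diverges.
Check x = -56/9: convergence follows from the alternating series test (terms decrease monotonically to 0).

[-56/9, -52/9)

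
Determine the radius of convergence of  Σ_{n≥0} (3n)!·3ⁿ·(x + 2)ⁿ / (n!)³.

R = 1/81

Ratio test: |a_{n+1}/a_n| = (3n+1)·(3n+2)·(3n+3)/(n+1)³ · 3 → 81 as n → ∞.
Thus R = 1/(81) = 1/81.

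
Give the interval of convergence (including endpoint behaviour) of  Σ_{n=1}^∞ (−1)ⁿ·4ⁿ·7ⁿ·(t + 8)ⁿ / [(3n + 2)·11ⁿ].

Apply the ratio test: |a_{n+1}| / |a_n| = [(3n + 2)/(3(n+1) + 2)] · 4·7/11, which tends to 28/11 as n → ∞.
The series converges when 28/11 · |t + 8| < 1, giving R = 11/28.
When t = -213/28, an alternating series whose terms decrease to 0 in absolute value, so it converges by the Leibniz criterion.
At t = -235/28: comparison with the harmonic series Σ 1/n shows the series diverges.

(-235/28, -213/28]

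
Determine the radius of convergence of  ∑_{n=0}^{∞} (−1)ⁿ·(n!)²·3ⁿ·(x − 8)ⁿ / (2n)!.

R = 4/3

By the ratio test, |a_{n+1}/a_n| = (n+1)²/[(2n+1)·(2n+2)] · 3 → 3/4.
The series converges when 3/4 · |x − 8| < 1, giving R = 4/3.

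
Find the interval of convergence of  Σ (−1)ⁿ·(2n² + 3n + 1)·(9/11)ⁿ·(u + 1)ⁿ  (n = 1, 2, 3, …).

(-20/9, 2/9)

By the ratio test, |a_{n+1}/a_n| = [(2(n+1)² + 3(n+1) + 1)/(2n² + 3n + 1)] · 9/11 → 9/11.
Convergence for |u + 1| · 9/11 < 1, i.e. |u + 1| < 11/9. So R = 11/9.
When u = 2/9, the terms do not tend to 0, so the series diverges.
Endpoint u = -20/9: the terms do not tend to 0, so the series diverges.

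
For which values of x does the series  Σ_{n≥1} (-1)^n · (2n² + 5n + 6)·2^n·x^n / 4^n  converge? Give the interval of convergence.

(-2, 2)

Apply the ratio test: |a_{n+1}| / |a_n| = [(2(n+1)² + 5(n+1) + 6)/(2n² + 5n + 6)] · 2/4, which tends to 1/2 as n → ∞.
Hence the series converges for |x| < 1/(1/2) = 2, so the radius of convergence is 2.
At x = 2: the terms have absolute value of order n², which does not tend to 0, so the series diverges by the divergence test.
When x = -2, the n-th term does not approach 0; divergence by the term test.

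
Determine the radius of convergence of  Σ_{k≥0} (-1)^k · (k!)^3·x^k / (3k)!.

R = 27

The ratio of consecutive coefficients is (k+1)³/[(3k+1)·(3k+2)·(3k+3)] → 1/27.
The series converges when 1/27 · |x| < 1, giving R = 27.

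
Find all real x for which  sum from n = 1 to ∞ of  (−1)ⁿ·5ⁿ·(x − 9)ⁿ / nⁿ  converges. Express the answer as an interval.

By the Cauchy root test, |a_n|^(1/n) = 5/n → 0.
The limit is 0 for every x, so R = ∞.

(−∞, ∞)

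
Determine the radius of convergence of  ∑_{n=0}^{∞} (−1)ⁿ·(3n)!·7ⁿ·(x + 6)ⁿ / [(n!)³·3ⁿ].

R = 1/63

Apply the ratio test: |a_{n+1}| / |a_n| = (3n+1)·(3n+2)·(3n+3)/(n+1)³ · 7/3, which tends to 63 as n → ∞.
Convergence for |x + 6| · 63 < 1, i.e. |x + 6| < 1/63. So R = 1/63.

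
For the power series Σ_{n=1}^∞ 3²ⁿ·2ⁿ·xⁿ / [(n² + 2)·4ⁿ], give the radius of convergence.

R = 2/9

Ratio test: |a_{n+1}/a_n| = [(n² + 2)/((n+1)² + 2)] · 9·2/4 → 9/2 as n → ∞.
Thus R = 1/(9/2) = 2/9.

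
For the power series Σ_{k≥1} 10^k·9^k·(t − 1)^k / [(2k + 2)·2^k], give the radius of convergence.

Ratio test: |a_{k+1}/a_k| = [(2k + 2)/(2(k+1) + 2)] · 10·9/2 → 45 as k → ∞.
Hence the series converges for |t − 1| < 1/(45) = 1/45, so the radius of convergence is 1/45.

R = 1/45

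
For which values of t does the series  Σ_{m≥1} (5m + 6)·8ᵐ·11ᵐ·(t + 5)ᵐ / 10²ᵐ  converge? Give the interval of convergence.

Ratio test: |a_{m+1}/a_m| = [(5(m+1) + 6)/(5m + 6)] · 8·11/100 → 22/25 as m → ∞.
Hence the series converges for |t + 5| < 1/(22/25) = 25/22, so the radius of convergence is 25/22.
At t = -85/22: the m-th term does not approach 0; divergence by the term test.
Endpoint t = -135/22: the m-th term does not approach 0; divergence by the term test.

(-135/22, -85/22)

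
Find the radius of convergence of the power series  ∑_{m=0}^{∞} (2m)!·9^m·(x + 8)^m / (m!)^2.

R = 1/36

Apply the ratio test: |a_{m+1}| / |a_m| = (2m+1)·(2m+2)/(m+1)² · 9, which tends to 36 as m → ∞.
The series converges when 36 · |x + 8| < 1, giving R = 1/36.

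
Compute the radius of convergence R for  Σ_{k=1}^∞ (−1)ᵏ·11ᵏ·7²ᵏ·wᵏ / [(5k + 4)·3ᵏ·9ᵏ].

R = 27/539

Ratio test: |a_{k+1}/a_k| = [(5k + 4)/(5(k+1) + 4)] · 11·49/(3·9) → 539/27 as k → ∞.
Convergence for |w| · 539/27 < 1, i.e. |w| < 27/539. So R = 27/539.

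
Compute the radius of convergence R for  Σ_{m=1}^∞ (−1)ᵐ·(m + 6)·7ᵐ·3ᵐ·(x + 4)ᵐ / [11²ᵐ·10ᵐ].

By the ratio test, |a_{m+1}/a_m| = [((m+1) + 6)/(m + 6)] · 7·3/(121·10) → 21/1210.
Convergence for |x + 4| · 21/1210 < 1, i.e. |x + 4| < 1210/21. So R = 1210/21.

R = 1210/21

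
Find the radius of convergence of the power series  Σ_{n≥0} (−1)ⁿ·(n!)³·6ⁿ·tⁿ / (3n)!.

R = 9/2

Apply the ratio test: |a_{n+1}| / |a_n| = (n+1)³/[(3n+1)·(3n+2)·(3n+3)] · 6, which tends to 2/9 as n → ∞.
Hence the series converges for |t| < 1/(2/9) = 9/2, so the radius of convergence is 9/2.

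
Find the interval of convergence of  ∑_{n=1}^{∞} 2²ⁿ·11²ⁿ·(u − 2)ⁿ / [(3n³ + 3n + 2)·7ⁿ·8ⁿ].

[228/121, 256/121]

Ratio test: |a_{n+1}/a_n| = [(3n³ + 3n + 2)/(3(n+1)³ + 3(n+1) + 2)] · 4·121/(7·8) → 121/14 as n → ∞.
The series converges when 121/14 · |u − 2| < 1, giving R = 14/121.
Endpoint u = 256/121: the terms are on the order of 1/n³, so the series converges absolutely by comparison with the p-series (p = 3 > 1).
When u = 228/121, the terms are on the order of 1/n³, so the series converges absolutely by comparison with the p-series (p = 3 > 1).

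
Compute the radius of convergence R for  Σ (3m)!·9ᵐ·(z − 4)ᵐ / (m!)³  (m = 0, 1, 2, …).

R = 1/243

The ratio of consecutive coefficients is (3m+1)·(3m+2)·(3m+3)/(m+1)³ · 9 → 243.
The series converges when 243 · |z − 4| < 1, giving R = 1/243.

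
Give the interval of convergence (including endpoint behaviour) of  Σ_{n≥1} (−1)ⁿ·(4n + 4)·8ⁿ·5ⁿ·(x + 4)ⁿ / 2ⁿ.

(-81/20, -79/20)

The ratio of consecutive coefficients is [(4(n+1) + 4)/(4n + 4)] · 8·5/2 → 20.
Convergence for |x + 4| · 20 < 1, i.e. |x + 4| < 1/20. So R = 1/20.
Endpoint x = -79/20: the terms do not tend to 0, so the series diverges.
When x = -81/20, the terms have absolute value of order n, which does not tend to 0, so the series diverges by the divergence test.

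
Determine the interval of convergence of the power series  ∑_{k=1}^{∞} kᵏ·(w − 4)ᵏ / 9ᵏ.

By the Cauchy root test, |a_k|^(1/k) = k/9 → ∞.
The root grows without bound, so R = 0 (convergence only at w = 4).

{4}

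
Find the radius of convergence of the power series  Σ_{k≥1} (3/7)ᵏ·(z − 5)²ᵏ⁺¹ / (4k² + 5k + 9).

Ratio test: |a_{k+1}/a_k| = [(4k² + 5k + 9)/(4(k+1)² + 5(k+1) + 9)] · 3/7 → 3/7 as k → ∞.
Since the exponent of (z − 5) increases by 2 each term, convergence requires |z − 5|² < 7/3, hence R = √21/3.

R = √21/3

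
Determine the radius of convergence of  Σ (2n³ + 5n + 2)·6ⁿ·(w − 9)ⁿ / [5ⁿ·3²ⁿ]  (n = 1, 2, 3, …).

Ratio test: |a_{n+1}/a_n| = [(2(n+1)³ + 5(n+1) + 2)/(2n³ + 5n + 2)] · 6/(5·9) → 2/15 as n → ∞.
Convergence for |w − 9| · 2/15 < 1, i.e. |w − 9| < 15/2. So R = 15/2.

R = 15/2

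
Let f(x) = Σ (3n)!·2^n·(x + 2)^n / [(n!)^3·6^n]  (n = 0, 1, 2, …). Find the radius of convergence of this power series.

By the ratio test, |a_{n+1}/a_n| = (3n+1)·(3n+2)·(3n+3)/(n+1)³ · 2/6 → 9.
Hence the series converges for |x + 2| < 1/(9) = 1/9, so the radius of convergence is 1/9.

R = 1/9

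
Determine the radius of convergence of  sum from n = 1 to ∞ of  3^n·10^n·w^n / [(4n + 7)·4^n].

R = 2/15

By the ratio test, |a_{n+1}/a_n| = [(4n + 7)/(4(n+1) + 7)] · 3·10/4 → 15/2.
Hence the series converges for |w| < 1/(15/2) = 2/15, so the radius of convergence is 2/15.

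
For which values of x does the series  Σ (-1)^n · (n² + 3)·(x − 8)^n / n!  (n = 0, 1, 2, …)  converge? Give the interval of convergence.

Apply the ratio test: |a_{n+1}| / |a_n| = ((n+1)² + 3)/(n² + 3) · 1/(n+1), which tends to 0 as n → ∞.
The limit is 0, so the series converges for all x; R = ∞.

(−∞, ∞)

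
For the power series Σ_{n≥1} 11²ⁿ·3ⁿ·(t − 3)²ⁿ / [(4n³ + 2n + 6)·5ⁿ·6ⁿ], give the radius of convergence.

R = √10/11

The ratio of consecutive coefficients is [(4n³ + 2n + 6)/(4(n+1)³ + 2(n+1) + 6)] · 121·3/(5·6) → 121/10.
Writing y = (t − 3)², the series in y has radius 10/121, so |t − 3| < √(10/121) and R = √10/11.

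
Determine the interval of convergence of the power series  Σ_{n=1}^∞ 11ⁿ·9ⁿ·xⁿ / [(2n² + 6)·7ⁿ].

[-7/99, 7/99]

Ratio test: |a_{n+1}/a_n| = [(2n² + 6)/(2(n+1)² + 6)] · 11·9/7 → 99/7 as n → ∞.
Thus R = 1/(99/7) = 7/99.
When x = 7/99, the series is dominated by a constant times Σ 1/n², which converges (p = 2 > 1).
When x = -7/99, the series is dominated by a constant times Σ 1/n², which converges (p = 2 > 1).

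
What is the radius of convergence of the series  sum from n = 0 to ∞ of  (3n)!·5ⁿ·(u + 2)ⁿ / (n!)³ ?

R = 1/135

Ratio test: |a_{n+1}/a_n| = (3n+1)·(3n+2)·(3n+3)/(n+1)³ · 5 → 135 as n → ∞.
The series converges when 135 · |u + 2| < 1, giving R = 1/135.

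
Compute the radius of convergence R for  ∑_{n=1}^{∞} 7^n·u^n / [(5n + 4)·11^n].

The ratio of consecutive coefficients is [(5n + 4)/(5(n+1) + 4)] · 7/11 → 7/11.
Hence the series converges for |u| < 1/(7/11) = 11/7, so the radius of convergence is 11/7.

R = 11/7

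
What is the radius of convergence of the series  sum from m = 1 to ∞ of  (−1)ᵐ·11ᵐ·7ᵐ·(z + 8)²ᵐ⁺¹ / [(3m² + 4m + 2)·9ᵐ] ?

R = 3√77/77

Apply the ratio test: |a_{m+1}| / |a_m| = [(3m² + 4m + 2)/(3(m+1)² + 4(m+1) + 2)] · 11·7/9, which tends to 77/9 as m → ∞.
Writing y = (z + 8)², the series in y has radius 9/77, so |z + 8| < √(9/77) and R = 3√77/77.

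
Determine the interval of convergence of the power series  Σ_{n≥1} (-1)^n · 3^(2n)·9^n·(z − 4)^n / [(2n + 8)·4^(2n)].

Ratio test: |a_{n+1}/a_n| = [(2n + 8)/(2(n+1) + 8)] · 9·9/16 → 81/16 as n → ∞.
Hence the series converges for |z − 4| < 1/(81/16) = 16/81, so the radius of convergence is 16/81.
When z = 340/81, convergence follows from the alternating series test (terms decrease monotonically to 0).
Endpoint z = 308/81: comparison with the harmonic series Σ 1/n shows the series diverges.

(308/81, 340/81]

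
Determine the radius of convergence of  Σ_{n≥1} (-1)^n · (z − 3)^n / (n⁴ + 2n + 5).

By the ratio test, |a_{n+1}/a_n| = (n⁴ + 2n + 5)/((n+1)⁴ + 2(n+1) + 5) → 1.
Hence R = 1.

R = 1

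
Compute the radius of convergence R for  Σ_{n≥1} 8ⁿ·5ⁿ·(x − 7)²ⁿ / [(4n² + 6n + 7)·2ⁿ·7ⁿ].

The ratio of consecutive coefficients is [(4n² + 6n + 7)/(4(n+1)² + 6(n+1) + 7)] · 8·5/(2·7) → 20/7.
Since the exponent of (x − 7) increases by 2 each term, convergence requires |x − 7|² < 7/20, hence R = √35/10.

R = √35/10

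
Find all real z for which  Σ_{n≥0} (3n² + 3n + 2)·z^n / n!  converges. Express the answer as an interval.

(−∞, ∞)

By the ratio test, |a_{n+1}/a_n| = (3(n+1)² + 3(n+1) + 2)/(3n² + 3n + 2) · 1/(n+1) → 0.
Since the limit is 0 < 1 for every z, the series converges on all of ℝ and R = ∞.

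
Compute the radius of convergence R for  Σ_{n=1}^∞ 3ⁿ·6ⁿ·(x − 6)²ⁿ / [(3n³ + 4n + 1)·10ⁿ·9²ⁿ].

The ratio of consecutive coefficients is [(3n³ + 4n + 1)/(3(n+1)³ + 4(n+1) + 1)] · 3·6/(10·81) → 1/45.
Since the exponent of (x − 6) increases by 2 each term, convergence requires |x − 6|² < 45, hence R = 3√5.

R = 3√5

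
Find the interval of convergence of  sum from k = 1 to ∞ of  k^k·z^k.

{0}

Root test: |a_k|^(1/k) = k → ∞.
The root grows without bound, so R = 0 (convergence only at z = 0).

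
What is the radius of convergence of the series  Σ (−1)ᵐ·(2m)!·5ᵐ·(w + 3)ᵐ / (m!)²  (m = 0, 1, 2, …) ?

Apply the ratio test: |a_{m+1}| / |a_m| = (2m+1)·(2m+2)/(m+1)² · 5, which tends to 20 as m → ∞.
Thus R = 1/(20) = 1/20.

R = 1/20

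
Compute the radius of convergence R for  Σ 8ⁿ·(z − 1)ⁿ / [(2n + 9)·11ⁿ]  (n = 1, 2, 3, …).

By the ratio test, |a_{n+1}/a_n| = [(2n + 9)/(2(n+1) + 9)] · 8/11 → 8/11.
Hence the series converges for |z − 1| < 1/(8/11) = 11/8, so the radius of convergence is 11/8.

R = 11/8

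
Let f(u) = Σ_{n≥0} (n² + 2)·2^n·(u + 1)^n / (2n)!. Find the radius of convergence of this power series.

R = ∞

Ratio test: |a_{n+1}/a_n| = ((n+1)² + 2)/(n² + 2) · 2 · 1/[(2n+1)·(2n+2)] → 0 as n → ∞.
The limit is 0, so the series converges for all u; R = ∞.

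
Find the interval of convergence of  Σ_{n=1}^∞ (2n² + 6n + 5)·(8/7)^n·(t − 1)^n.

The ratio of consecutive coefficients is [(2(n+1)² + 6(n+1) + 5)/(2n² + 6n + 5)] · 8/7 → 8/7.
Convergence for |t − 1| · 8/7 < 1, i.e. |t − 1| < 7/8. So R = 7/8.
Endpoint t = 15/8: the terms do not tend to 0, so the series diverges.
When t = 1/8, the n-th term does not approach 0; divergence by the term test.

(1/8, 15/8)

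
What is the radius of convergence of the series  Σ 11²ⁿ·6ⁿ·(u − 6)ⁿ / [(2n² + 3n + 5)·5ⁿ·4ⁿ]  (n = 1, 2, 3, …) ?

Ratio test: |a_{n+1}/a_n| = [(2n² + 3n + 5)/(2(n+1)² + 3(n+1) + 5)] · 121·6/(5·4) → 363/10 as n → ∞.
The series converges when 363/10 · |u − 6| < 1, giving R = 10/363.

R = 10/363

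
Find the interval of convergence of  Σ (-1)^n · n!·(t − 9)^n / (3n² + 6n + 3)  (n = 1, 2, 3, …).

{9}

Apply the ratio test: |a_{n+1}| / |a_n| = (n+1) · (3n² + 6n + 3)/(3(n+1)² + 6(n+1) + 3), which tends to ∞ as n → ∞.
Since the ratio → ∞, the series diverges for every t ≠ 9, and R = 0.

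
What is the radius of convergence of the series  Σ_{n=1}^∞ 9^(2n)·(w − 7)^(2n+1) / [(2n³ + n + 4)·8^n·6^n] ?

By the ratio test, |a_{n+1}/a_n| = [(2n³ + n + 4)/(2(n+1)³ + (n+1) + 4)] · 81/(8·6) → 27/16.
Successive powers of (w − 7) differ by 2, so the series converges when |w − 7|² · 27/16 < 1, i.e. |w − 7| < √(16/27). So R = 4√3/9.

R = 4√3/9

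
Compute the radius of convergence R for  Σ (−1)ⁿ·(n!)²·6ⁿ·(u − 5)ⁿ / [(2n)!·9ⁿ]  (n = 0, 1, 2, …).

Ratio test: |a_{n+1}/a_n| = (n+1)²/[(2n+1)·(2n+2)] · 6/9 → 1/6 as n → ∞.
The series converges when 1/6 · |u − 5| < 1, giving R = 6.

R = 6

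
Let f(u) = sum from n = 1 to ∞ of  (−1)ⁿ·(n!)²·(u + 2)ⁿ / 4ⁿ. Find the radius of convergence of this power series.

R = 0

By the ratio test, |a_{n+1}/a_n| = (n+1)² · 1/4 → ∞.
The terms grow without bound for any (u + 2) ≠ 0, so R = 0 (convergence only at u = -2).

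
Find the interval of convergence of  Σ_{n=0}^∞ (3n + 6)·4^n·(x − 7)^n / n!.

The ratio of consecutive coefficients is (3(n+1) + 6)/(3n + 6) · 4 · 1/(n+1) → 0.
Since the limit is 0 < 1 for every x, the series converges on all of ℝ and R = ∞.

(−∞, ∞)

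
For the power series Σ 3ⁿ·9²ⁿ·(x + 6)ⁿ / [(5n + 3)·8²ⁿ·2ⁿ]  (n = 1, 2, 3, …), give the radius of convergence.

By the ratio test, |a_{n+1}/a_n| = [(5n + 3)/(5(n+1) + 3)] · 3·81/(64·2) → 243/128.
Convergence for |x + 6| · 243/128 < 1, i.e. |x + 6| < 128/243. So R = 128/243.

R = 128/243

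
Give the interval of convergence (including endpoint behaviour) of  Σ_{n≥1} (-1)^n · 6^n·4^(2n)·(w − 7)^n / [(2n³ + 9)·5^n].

[667/96, 677/96]

The ratio of consecutive coefficients is [(2n³ + 9)/(2(n+1)³ + 9)] · 6·16/5 → 96/5.
The series converges when 96/5 · |w − 7| < 1, giving R = 5/96.
Endpoint w = 677/96: the series is dominated by a constant times Σ 1/n³, which converges (p = 3 > 1).
When w = 667/96, the series is dominated by a constant times Σ 1/n³, which converges (p = 3 > 1).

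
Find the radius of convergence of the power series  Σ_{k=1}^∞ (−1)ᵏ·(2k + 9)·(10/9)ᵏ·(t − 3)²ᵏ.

By the ratio test, |a_{k+1}/a_k| = [(2(k+1) + 9)/(2k + 9)] · 10/9 → 10/9.
Since the exponent of (t − 3) increases by 2 each term, convergence requires |t − 3|² < 9/10, hence R = 3√10/10.

R = 3√10/10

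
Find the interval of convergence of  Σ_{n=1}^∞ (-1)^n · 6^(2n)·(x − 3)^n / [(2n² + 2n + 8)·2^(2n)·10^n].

Ratio test: |a_{n+1}/a_n| = [(2n² + 2n + 8)/(2(n+1)² + 2(n+1) + 8)] · 36/(4·10) → 9/10 as n → ∞.
Thus R = 1/(9/10) = 10/9.
When x = 37/9, the series is dominated by a constant times Σ 1/n², which converges (p = 2 > 1).
Check x = 17/9: absolute convergence follows by limit comparison with Σ 1/n².

[17/9, 37/9]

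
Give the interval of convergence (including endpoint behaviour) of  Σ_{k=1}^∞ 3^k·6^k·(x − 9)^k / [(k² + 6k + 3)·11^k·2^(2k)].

Apply the ratio test: |a_{k+1}| / |a_k| = [(k² + 6k + 3)/((k+1)² + 6(k+1) + 3)] · 3·6/(11·4), which tends to 9/22 as k → ∞.
Convergence for |x − 9| · 9/22 < 1, i.e. |x − 9| < 22/9. So R = 22/9.
Check x = 103/9: absolute convergence follows by limit comparison with Σ 1/k².
Endpoint x = 59/9: the series is dominated by a constant times Σ 1/k², which converges (p = 2 > 1).

[59/9, 103/9]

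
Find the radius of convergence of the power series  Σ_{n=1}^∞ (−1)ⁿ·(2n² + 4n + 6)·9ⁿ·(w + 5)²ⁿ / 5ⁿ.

R = √5/3

Ratio test: |a_{n+1}/a_n| = [(2(n+1)² + 4(n+1) + 6)/(2n² + 4n + 6)] · 9/5 → 9/5 as n → ∞.
Successive powers of (w + 5) differ by 2, so the series converges when |w + 5|² · 9/5 < 1, i.e. |w + 5| < √(5/9). So R = √5/3.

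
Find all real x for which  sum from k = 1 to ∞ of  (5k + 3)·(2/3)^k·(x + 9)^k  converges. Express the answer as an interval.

The ratio of consecutive coefficients is [(5(k+1) + 3)/(5k + 3)] · 2/3 → 2/3.
Thus R = 1/(2/3) = 3/2.
When x = -15/2, the terms have absolute value of order k, which does not tend to 0, so the series diverges by the divergence test.
When x = -21/2, the terms do not tend to 0, so the series diverges.

(-21/2, -15/2)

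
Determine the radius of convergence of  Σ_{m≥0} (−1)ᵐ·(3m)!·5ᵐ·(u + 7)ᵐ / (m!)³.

R = 1/135

The ratio of consecutive coefficients is (3m+1)·(3m+2)·(3m+3)/(m+1)³ · 5 → 135.
Convergence for |u + 7| · 135 < 1, i.e. |u + 7| < 1/135. So R = 1/135.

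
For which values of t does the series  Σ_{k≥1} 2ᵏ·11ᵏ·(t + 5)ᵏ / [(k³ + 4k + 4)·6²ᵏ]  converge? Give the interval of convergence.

Ratio test: |a_{k+1}/a_k| = [(k³ + 4k + 4)/((k+1)³ + 4(k+1) + 4)] · 2·11/36 → 11/18 as k → ∞.
Thus R = 1/(11/18) = 18/11.
When t = -37/11, absolute convergence follows by limit comparison with Σ 1/k³.
Check t = -73/11: the series is dominated by a constant times Σ 1/k³, which converges (p = 3 > 1).

[-73/11, -37/11]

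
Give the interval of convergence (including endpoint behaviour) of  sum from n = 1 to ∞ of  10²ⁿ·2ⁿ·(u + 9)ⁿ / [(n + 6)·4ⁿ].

[-451/50, -449/50)

Apply the ratio test: |a_{n+1}| / |a_n| = [(n + 6)/((n+1) + 6)] · 100·2/4, which tends to 50 as n → ∞.
The series converges when 50 · |u + 9| < 1, giving R = 1/50.
Check u = -449/50: the terms behave like c/n; limit comparison with the harmonic series gives divergence.
Check u = -451/50: convergence follows from the alternating series test (terms decrease monotonically to 0).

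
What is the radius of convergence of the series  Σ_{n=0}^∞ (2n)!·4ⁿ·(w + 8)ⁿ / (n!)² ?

R = 1/16

The ratio of consecutive coefficients is (2n+1)·(2n+2)/(n+1)² · 4 → 16.
The series converges when 16 · |w + 8| < 1, giving R = 1/16.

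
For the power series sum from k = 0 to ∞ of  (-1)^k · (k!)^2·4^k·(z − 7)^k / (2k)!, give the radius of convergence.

R = 1

Ratio test: |a_{k+1}/a_k| = (k+1)²/[(2k+1)·(2k+2)] · 4 → 1 as k → ∞.
So the series converges when |z − 7| < 1 and diverges when |z − 7| > 1; R = 1.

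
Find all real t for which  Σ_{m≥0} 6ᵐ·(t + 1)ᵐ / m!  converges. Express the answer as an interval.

By the ratio test, |a_{m+1}/a_m| = 6 · 1/(m+1) → 0.
The ratio tends to 0 regardless of t, hence R = ∞.

(−∞, ∞)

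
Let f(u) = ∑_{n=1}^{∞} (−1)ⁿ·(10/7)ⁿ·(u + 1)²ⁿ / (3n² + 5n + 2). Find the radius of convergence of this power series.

Ratio test: |a_{n+1}/a_n| = [(3n² + 5n + 2)/(3(n+1)² + 5(n+1) + 2)] · 10/7 → 10/7 as n → ∞.
Writing y = (u + 1)², the series in y has radius 7/10, so |u + 1| < √(7/10) and R = √70/10.

R = √70/10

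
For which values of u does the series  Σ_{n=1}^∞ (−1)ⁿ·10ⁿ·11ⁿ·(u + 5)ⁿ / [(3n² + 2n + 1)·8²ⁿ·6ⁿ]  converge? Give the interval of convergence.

Ratio test: |a_{n+1}/a_n| = [(3n² + 2n + 1)/(3(n+1)² + 2(n+1) + 1)] · 10·11/(64·6) → 55/192 as n → ∞.
Thus R = 1/(55/192) = 192/55.
When u = -83/55, absolute convergence follows by limit comparison with Σ 1/n².
Endpoint u = -467/55: the series is dominated by a constant times Σ 1/n², which converges (p = 2 > 1).

[-467/55, -83/55]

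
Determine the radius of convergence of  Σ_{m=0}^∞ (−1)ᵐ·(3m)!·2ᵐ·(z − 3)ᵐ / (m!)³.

R = 1/54

By the ratio test, |a_{m+1}/a_m| = (3m+1)·(3m+2)·(3m+3)/(m+1)³ · 2 → 54.
Hence the series converges for |z − 3| < 1/(54) = 1/54, so the radius of convergence is 1/54.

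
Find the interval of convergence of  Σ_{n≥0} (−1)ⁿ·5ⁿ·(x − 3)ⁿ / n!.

The ratio of consecutive coefficients is 5 · 1/(n+1) → 0.
The limit is 0, so the series converges for all x; R = ∞.

(−∞, ∞)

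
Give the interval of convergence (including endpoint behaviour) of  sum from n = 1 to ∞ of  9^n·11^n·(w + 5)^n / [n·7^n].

Apply the ratio test: |a_{n+1}| / |a_n| = [n/(n+1)] · 9·11/7, which tends to 99/7 as n → ∞.
Convergence for |w + 5| · 99/7 < 1, i.e. |w + 5| < 7/99. So R = 7/99.
Check w = -488/99: the terms behave like c/n; limit comparison with the harmonic series gives divergence.
Check w = -502/99: convergence follows from the alternating series test (terms decrease monotonically to 0).

[-502/99, -488/99)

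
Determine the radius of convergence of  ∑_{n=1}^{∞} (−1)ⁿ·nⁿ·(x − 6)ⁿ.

R = 0

Root test: |a_n|^(1/n) = n → ∞.
The root grows without bound, so R = 0 (convergence only at x = 6).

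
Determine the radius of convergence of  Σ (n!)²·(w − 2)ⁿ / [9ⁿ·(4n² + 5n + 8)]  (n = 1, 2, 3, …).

Apply the ratio test: |a_{n+1}| / |a_n| = (n+1)² · 1/9 · (4n² + 5n + 8)/(4(n+1)² + 5(n+1) + 8), which tends to ∞ as n → ∞.
The terms grow without bound for any (w − 2) ≠ 0, so R = 0 (convergence only at w = 2).

R = 0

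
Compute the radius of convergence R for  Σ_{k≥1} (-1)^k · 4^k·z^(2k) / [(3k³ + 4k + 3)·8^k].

By the ratio test, |a_{k+1}/a_k| = [(3k³ + 4k + 3)/(3(k+1)³ + 4(k+1) + 3)] · 4/8 → 1/2.
Successive powers of z differ by 2, so the series converges when |z|² · 1/2 < 1, i.e. |z| < √(2). So R = √2.

R = √2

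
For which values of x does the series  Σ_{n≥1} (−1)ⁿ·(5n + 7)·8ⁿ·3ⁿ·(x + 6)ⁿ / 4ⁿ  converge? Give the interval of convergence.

(-37/6, -35/6)

Ratio test: |a_{n+1}/a_n| = [(5(n+1) + 7)/(5n + 7)] · 8·3/4 → 6 as n → ∞.
Thus R = 1/(6) = 1/6.
At x = -35/6: the terms have absolute value of order n, which does not tend to 0, so the series diverges by the divergence test.
At x = -37/6: the terms do not tend to 0, so the series diverges.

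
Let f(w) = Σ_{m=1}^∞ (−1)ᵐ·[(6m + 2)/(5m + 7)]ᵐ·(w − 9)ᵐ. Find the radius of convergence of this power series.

Applying the root test, |a_m|^(1/m) = (6m + 2)/(5m + 7) → 6/5.
Hence the series converges for |w − 9| < 1/(6/5) = 5/6, so the radius of convergence is 5/6.

R = 5/6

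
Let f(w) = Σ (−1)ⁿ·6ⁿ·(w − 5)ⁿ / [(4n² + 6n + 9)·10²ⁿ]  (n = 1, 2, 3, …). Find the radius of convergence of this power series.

Ratio test: |a_{n+1}/a_n| = [(4n² + 6n + 9)/(4(n+1)² + 6(n+1) + 9)] · 6/100 → 3/50 as n → ∞.
Convergence for |w − 5| · 3/50 < 1, i.e. |w − 5| < 50/3. So R = 50/3.

R = 50/3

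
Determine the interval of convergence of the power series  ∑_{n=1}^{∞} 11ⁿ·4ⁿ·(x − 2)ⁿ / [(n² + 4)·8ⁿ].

[20/11, 24/11]

Ratio test: |a_{n+1}/a_n| = [(n² + 4)/((n+1)² + 4)] · 11·4/8 → 11/2 as n → ∞.
Hence the series converges for |x − 2| < 1/(11/2) = 2/11, so the radius of convergence is 2/11.
Endpoint x = 24/11: the series is dominated by a constant times Σ 1/n², which converges (p = 2 > 1).
At x = 20/11: the series is dominated by a constant times Σ 1/n², which converges (p = 2 > 1).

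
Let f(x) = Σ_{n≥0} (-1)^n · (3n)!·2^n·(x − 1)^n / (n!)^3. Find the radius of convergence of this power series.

R = 1/54

The ratio of consecutive coefficients is (3n+1)·(3n+2)·(3n+3)/(n+1)³ · 2 → 54.
Hence the series converges for |x − 1| < 1/(54) = 1/54, so the radius of convergence is 1/54.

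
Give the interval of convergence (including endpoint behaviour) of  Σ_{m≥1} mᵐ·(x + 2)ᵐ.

{-2}

Applying the root test, |a_m|^(1/m) = m → ∞.
The root grows without bound, so R = 0 (convergence only at x = -2).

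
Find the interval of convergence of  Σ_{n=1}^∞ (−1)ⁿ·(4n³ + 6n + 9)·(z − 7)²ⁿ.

The ratio of consecutive coefficients is (4(n+1)³ + 6(n+1) + 9)/(4n³ + 6n + 9) → 1.
Writing y = (z − 7)², the series in y has radius 1, so |z − 7| < √(1) = 1 and R = 1.
Check z = 8: the terms do not tend to 0, so the series diverges.
At z = 6: the n-th term does not approach 0; divergence by the term test.

(6, 8)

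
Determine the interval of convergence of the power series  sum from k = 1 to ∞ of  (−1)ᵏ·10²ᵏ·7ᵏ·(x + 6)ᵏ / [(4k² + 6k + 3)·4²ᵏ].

Ratio test: |a_{k+1}/a_k| = [(4k² + 6k + 3)/(4(k+1)² + 6(k+1) + 3)] · 100·7/16 → 175/4 as k → ∞.
Hence the series converges for |x + 6| < 1/(175/4) = 4/175, so the radius of convergence is 4/175.
Check x = -1046/175: the series is dominated by a constant times Σ 1/k², which converges (p = 2 > 1).
At x = -1054/175: the series is dominated by a constant times Σ 1/k², which converges (p = 2 > 1).

[-1054/175, -1046/175]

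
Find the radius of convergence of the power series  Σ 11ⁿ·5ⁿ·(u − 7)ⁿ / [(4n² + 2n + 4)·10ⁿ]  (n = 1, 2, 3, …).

R = 2/11

Ratio test: |a_{n+1}/a_n| = [(4n² + 2n + 4)/(4(n+1)² + 2(n+1) + 4)] · 11·5/10 → 11/2 as n → ∞.
The series converges when 11/2 · |u − 7| < 1, giving R = 2/11.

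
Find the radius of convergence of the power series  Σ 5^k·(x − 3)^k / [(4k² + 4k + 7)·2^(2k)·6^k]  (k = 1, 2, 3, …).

The ratio of consecutive coefficients is [(4k² + 4k + 7)/(4(k+1)² + 4(k+1) + 7)] · 5/(4·6) → 5/24.
Thus R = 1/(5/24) = 24/5.

R = 24/5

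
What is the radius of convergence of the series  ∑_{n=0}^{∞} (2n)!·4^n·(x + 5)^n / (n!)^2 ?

R = 1/16

By the ratio test, |a_{n+1}/a_n| = (2n+1)·(2n+2)/(n+1)² · 4 → 16.
Convergence for |x + 5| · 16 < 1, i.e. |x + 5| < 1/16. So R = 1/16.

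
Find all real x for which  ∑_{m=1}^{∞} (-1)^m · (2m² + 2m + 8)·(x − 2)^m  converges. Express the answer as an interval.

(1, 3)

Apply the ratio test: |a_{m+1}| / |a_m| = (2(m+1)² + 2(m+1) + 8)/(2m² + 2m + 8), which tends to 1 as m → ∞.
So the series converges when |x − 2| < 1 and diverges when |x − 2| > 1; R = 1.
Endpoint x = 3: the terms have absolute value of order m², which does not tend to 0, so the series diverges by the divergence test.
Endpoint x = 1: the terms have absolute value of order m², which does not tend to 0, so the series diverges by the divergence test.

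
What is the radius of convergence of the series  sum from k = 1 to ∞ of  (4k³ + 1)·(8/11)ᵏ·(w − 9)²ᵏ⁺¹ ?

Ratio test: |a_{k+1}/a_k| = [(4(k+1)³ + 1)/(4k³ + 1)] · 8/11 → 8/11 as k → ∞.
Writing y = (w − 9)², the series in y has radius 11/8, so |w − 9| < √(11/8) and R = √22/4.

R = √22/4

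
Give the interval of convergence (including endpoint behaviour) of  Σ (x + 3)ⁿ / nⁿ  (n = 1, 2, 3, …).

(−∞, ∞)

Root test: |a_n|^(1/n) = 1/n → 0.
Since the n-th root of |a_n| tends to 0, the series converges for all real x; R = ∞.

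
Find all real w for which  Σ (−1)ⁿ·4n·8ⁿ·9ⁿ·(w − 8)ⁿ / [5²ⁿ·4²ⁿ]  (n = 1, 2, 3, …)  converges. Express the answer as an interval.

(22/9, 122/9)

Apply the ratio test: |a_{n+1}| / |a_n| = [4(n+1)/4n] · 8·9/(25·16), which tends to 9/50 as n → ∞.
The series converges when 9/50 · |w − 8| < 1, giving R = 50/9.
Check w = 122/9: the n-th term does not approach 0; divergence by the term test.
Check w = 22/9: the terms have absolute value of order n, which does not tend to 0, so the series diverges by the divergence test.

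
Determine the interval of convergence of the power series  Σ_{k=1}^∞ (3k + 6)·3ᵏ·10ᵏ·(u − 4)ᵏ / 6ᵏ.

By the ratio test, |a_{k+1}/a_k| = [(3(k+1) + 6)/(3k + 6)] · 3·10/6 → 5.
Hence the series converges for |u − 4| < 1/(5) = 1/5, so the radius of convergence is 1/5.
Endpoint u = 21/5: the k-th term does not approach 0; divergence by the term test.
Endpoint u = 19/5: the terms have absolute value of order k, which does not tend to 0, so the series diverges by the divergence test.

(19/5, 21/5)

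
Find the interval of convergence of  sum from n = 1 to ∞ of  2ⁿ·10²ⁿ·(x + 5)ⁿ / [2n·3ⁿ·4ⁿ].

By the ratio test, |a_{n+1}/a_n| = [2n/2(n+1)] · 2·100/(3·4) → 50/3.
Thus R = 1/(50/3) = 3/50.
At x = -247/50: the terms are asymptotic to a nonzero constant times 1/n, so the series diverges by limit comparison with Σ 1/n.
At x = -253/50: the terms alternate in sign and decrease monotonically to 0 in absolute value (size ~ c/n), so the alternating series test gives convergence.

[-253/50, -247/50)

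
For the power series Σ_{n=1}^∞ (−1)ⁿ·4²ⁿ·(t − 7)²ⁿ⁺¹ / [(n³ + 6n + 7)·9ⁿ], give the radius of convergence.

Apply the ratio test: |a_{n+1}| / |a_n| = [(n³ + 6n + 7)/((n+1)³ + 6(n+1) + 7)] · 16/9, which tends to 16/9 as n → ∞.
Writing y = (t − 7)², the series in y has radius 9/16, so |t − 7| < √(9/16) = 3/4 and R = 3/4.

R = 3/4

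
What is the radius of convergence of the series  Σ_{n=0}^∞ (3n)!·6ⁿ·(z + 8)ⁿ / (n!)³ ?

R = 1/162

Apply the ratio test: |a_{n+1}| / |a_n| = (3n+1)·(3n+2)·(3n+3)/(n+1)³ · 6, which tends to 162 as n → ∞.
Thus R = 1/(162) = 1/162.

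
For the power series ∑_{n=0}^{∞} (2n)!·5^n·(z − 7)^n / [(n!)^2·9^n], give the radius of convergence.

The ratio of consecutive coefficients is (2n+1)·(2n+2)/(n+1)² · 5/9 → 20/9.
Convergence for |z − 7| · 20/9 < 1, i.e. |z − 7| < 9/20. So R = 9/20.

R = 9/20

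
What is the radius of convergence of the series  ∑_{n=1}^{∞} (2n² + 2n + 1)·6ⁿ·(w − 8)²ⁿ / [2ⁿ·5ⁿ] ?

R = √15/3

The ratio of consecutive coefficients is [(2(n+1)² + 2(n+1) + 1)/(2n² + 2n + 1)] · 6/(2·5) → 3/5.
Since the exponent of (w − 8) increases by 2 each term, convergence requires |w − 8|² < 5/3, hence R = √15/3.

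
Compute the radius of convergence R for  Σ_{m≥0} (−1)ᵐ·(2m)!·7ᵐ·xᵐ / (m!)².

R = 1/28

Apply the ratio test: |a_{m+1}| / |a_m| = (2m+1)·(2m+2)/(m+1)² · 7, which tends to 28 as m → ∞.
Hence the series converges for |x| < 1/(28) = 1/28, so the radius of convergence is 1/28.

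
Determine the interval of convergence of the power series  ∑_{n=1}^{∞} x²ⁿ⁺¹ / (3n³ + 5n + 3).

[-1, 1]

By the ratio test, |a_{n+1}/a_n| = (3n³ + 5n + 3)/(3(n+1)³ + 5(n+1) + 3) → 1.
Writing y = x², the series in y has radius 1, so |x| < √(1) = 1 and R = 1.
At x = 1: absolute convergence follows by limit comparison with Σ 1/n³.
Check x = -1: the series is dominated by a constant times Σ 1/n³, which converges (p = 3 > 1).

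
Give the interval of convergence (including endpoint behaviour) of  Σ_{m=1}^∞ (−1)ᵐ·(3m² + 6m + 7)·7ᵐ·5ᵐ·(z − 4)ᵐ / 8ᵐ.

Apply the ratio test: |a_{m+1}| / |a_m| = [(3(m+1)² + 6(m+1) + 7)/(3m² + 6m + 7)] · 7·5/8, which tends to 35/8 as m → ∞.
Convergence for |z − 4| · 35/8 < 1, i.e. |z − 4| < 8/35. So R = 8/35.
At z = 148/35: the terms have absolute value of order m², which does not tend to 0, so the series diverges by the divergence test.
At z = 132/35: the terms do not tend to 0, so the series diverges.

(132/35, 148/35)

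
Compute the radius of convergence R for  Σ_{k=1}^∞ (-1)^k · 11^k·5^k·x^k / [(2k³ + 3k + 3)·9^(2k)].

R = 81/55

The ratio of consecutive coefficients is [(2k³ + 3k + 3)/(2(k+1)³ + 3(k+1) + 3)] · 11·5/81 → 55/81.
Convergence for |x| · 55/81 < 1, i.e. |x| < 81/55. So R = 81/55.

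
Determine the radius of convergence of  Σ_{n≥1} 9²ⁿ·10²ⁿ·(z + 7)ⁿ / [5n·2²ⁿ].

R = 1/2025

Ratio test: |a_{n+1}/a_n| = [5n/5(n+1)] · 81·100/4 → 2025 as n → ∞.
Convergence for |z + 7| · 2025 < 1, i.e. |z + 7| < 1/2025. So R = 1/2025.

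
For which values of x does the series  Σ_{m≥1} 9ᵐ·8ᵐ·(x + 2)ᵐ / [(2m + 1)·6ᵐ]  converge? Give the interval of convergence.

Ratio test: |a_{m+1}/a_m| = [(2m + 1)/(2(m+1) + 1)] · 9·8/6 → 12 as m → ∞.
Hence the series converges for |x + 2| < 1/(12) = 1/12, so the radius of convergence is 1/12.
Check x = -23/12: the terms are asymptotic to a nonzero constant times 1/m, so the series diverges by limit comparison with Σ 1/m.
When x = -25/12, convergence follows from the alternating series test (terms decrease monotonically to 0).

[-25/12, -23/12)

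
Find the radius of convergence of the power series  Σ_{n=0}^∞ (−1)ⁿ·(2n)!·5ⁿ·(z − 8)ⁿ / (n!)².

By the ratio test, |a_{n+1}/a_n| = (2n+1)·(2n+2)/(n+1)² · 5 → 20.
Thus R = 1/(20) = 1/20.

R = 1/20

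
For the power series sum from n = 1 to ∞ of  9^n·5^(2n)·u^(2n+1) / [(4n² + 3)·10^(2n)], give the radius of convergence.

R = 2/3

Apply the ratio test: |a_{n+1}| / |a_n| = [(4n² + 3)/(4(n+1)² + 3)] · 9·25/100, which tends to 9/4 as n → ∞.
Since the exponent of u increases by 2 each term, convergence requires |u|² < 4/9, hence R = 2/3.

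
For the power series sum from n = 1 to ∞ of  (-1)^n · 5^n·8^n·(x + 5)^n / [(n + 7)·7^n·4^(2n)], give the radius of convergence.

R = 14/5

The ratio of consecutive coefficients is [(n + 7)/((n+1) + 7)] · 5·8/(7·16) → 5/14.
Thus R = 1/(5/14) = 14/5.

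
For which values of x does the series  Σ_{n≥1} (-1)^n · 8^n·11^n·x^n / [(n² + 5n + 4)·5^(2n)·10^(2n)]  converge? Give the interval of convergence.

[-625/22, 625/22]

By the ratio test, |a_{n+1}/a_n| = [(n² + 5n + 4)/((n+1)² + 5(n+1) + 4)] · 8·11/(25·100) → 22/625.
Hence the series converges for |x| < 1/(22/625) = 625/22, so the radius of convergence is 625/22.
At x = 625/22: the series is dominated by a constant times Σ 1/n², which converges (p = 2 > 1).
When x = -625/22, absolute convergence follows by limit comparison with Σ 1/n².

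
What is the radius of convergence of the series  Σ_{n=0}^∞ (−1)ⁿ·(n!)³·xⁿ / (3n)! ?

Apply the ratio test: |a_{n+1}| / |a_n| = (n+1)³/[(3n+1)·(3n+2)·(3n+3)], which tends to 1/27 as n → ∞.
Hence the series converges for |x| < 1/(1/27) = 27, so the radius of convergence is 27.

R = 27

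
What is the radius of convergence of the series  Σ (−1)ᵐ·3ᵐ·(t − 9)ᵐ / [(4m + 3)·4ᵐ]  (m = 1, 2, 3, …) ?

The ratio of consecutive coefficients is [(4m + 3)/(4(m+1) + 3)] · 3/4 → 3/4.
Thus R = 1/(3/4) = 4/3.

R = 4/3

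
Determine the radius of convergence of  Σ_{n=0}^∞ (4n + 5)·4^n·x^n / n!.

R = ∞

By the ratio test, |a_{n+1}/a_n| = (4(n+1) + 5)/(4n + 5) · 4 · 1/(n+1) → 0.
Since the limit is 0 < 1 for every x, the series converges on all of ℝ and R = ∞.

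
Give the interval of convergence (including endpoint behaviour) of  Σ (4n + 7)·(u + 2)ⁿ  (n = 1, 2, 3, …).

Apply the ratio test: |a_{n+1}| / |a_n| = (4(n+1) + 7)/(4n + 7), which tends to 1 as n → ∞.
So the series converges when |u + 2| < 1 and diverges when |u + 2| > 1; R = 1.
When u = -1, the terms do not tend to 0, so the series diverges.
Endpoint u = -3: the terms do not tend to 0, so the series diverges.

(-3, -1)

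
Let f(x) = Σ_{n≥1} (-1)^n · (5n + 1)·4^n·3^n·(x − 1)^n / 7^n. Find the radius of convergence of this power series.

R = 7/12

Ratio test: |a_{n+1}/a_n| = [(5(n+1) + 1)/(5n + 1)] · 4·3/7 → 12/7 as n → ∞.
Hence the series converges for |x − 1| < 1/(12/7) = 7/12, so the radius of convergence is 7/12.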